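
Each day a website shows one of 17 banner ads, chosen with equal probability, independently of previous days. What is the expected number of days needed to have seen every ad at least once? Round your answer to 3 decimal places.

After i distinct types are collected, each trial gives a new one with probability (17−i)/17, so the expected wait for the next new type is 17/(17−i).
E = 17/17 + 17/16 + 17/15 + 17/14 + 17/13 + 17/12 + 17/11 + 17/10 + 17/9 + 17/8 + 17/7 + 17/6 + 17/5 + 17/4 + 17/3 + 17/2 + 17/1 = 42142223/720720 ≈ 58.472.

58.472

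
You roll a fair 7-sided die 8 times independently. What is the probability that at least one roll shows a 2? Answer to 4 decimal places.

0.7086

P(no roll shows a 2) = (6/7)^8 ≈ 0.2914.
P(at least one) = 1 − 0.2914 = 0.7086.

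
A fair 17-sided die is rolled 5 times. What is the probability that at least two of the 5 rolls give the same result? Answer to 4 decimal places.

P(all 5 different) = 17/17 · 16/17 · ··· · 13/17 ≈ 0.5230.
P(at least two equal) = 1 − 0.5230 = 0.4770.

0.4770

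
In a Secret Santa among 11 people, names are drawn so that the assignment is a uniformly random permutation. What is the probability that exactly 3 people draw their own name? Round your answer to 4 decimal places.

Choose which 3 of the 11 are fixed: C(11,3) = 165 ways.
The remaining 8 must have no fixed point: D(8) = 14833.
P = 165·14833/39916800 = 2119/34560 ≈ 0.0613.

0.0613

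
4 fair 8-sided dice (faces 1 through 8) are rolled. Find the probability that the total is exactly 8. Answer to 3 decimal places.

0.009

There are 8^4 = 4096 equally likely outcomes.
The number of ordered 4-tuples from {1,…,8} summing to 8 is 35.
P(sum = 8) = 35/4096 ≈ 0.009.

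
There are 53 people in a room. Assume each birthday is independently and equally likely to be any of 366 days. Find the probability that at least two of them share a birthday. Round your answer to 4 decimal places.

0.9809

It's easier to compute the probability that all 53 are distinct.
P(all distinct) = 366/366 · 365/366 · ··· · 314/366 ≈ 0.0191.
So the probability of at least one match is 1 − 0.0191 = 0.9809.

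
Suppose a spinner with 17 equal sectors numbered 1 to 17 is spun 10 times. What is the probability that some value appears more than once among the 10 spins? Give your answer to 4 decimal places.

0.9650

P(all 10 different) = 17/17 · 16/17 · ··· · 8/17 ≈ 0.0350.
P(at least two equal) = 1 − 0.0350 = 0.9650.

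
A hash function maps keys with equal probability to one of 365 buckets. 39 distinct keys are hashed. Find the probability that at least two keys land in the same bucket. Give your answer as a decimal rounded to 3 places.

0.878

It's easier to compute the probability that all 39 are distinct.
P(all distinct) = 365/365 · 364/365 · ··· · 327/365 ≈ 0.122.
So the probability of at least one match is 1 − 0.122 = 0.878.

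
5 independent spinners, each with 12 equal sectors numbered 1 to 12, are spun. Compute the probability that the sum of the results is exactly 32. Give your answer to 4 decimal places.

0.0500

There are 12^5 = 248832 equally likely outcomes.
The number of ordered 5-tuples from {1,…,12} summing to 32 is 12435.
P(sum = 32) = 12435/248832 = 4145/82944 ≈ 0.0500.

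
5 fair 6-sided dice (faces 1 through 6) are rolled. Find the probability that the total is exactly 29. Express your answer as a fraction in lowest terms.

5/7776

There are 6^5 = 7776 equally likely outcomes.
The number of ordered 5-tuples from {1,…,6} summing to 29 is 5.
P(sum = 29) = 5/7776.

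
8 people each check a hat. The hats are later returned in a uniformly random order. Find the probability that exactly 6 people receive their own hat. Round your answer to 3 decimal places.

0.001

Choose which 6 of the 8 are fixed: C(8,6) = 28 ways.
The remaining 2 must have no fixed point: D(2) = 1.
P = 28·1/40320 = 1/1440 ≈ 0.001.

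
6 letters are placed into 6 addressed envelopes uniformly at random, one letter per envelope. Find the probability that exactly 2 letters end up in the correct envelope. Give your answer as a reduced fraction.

3/16

Choose which 2 of the 6 are fixed: C(6,2) = 15 ways.
The remaining 4 must have no fixed point: D(4) = 9.
P = 15·9/720 = 3/16.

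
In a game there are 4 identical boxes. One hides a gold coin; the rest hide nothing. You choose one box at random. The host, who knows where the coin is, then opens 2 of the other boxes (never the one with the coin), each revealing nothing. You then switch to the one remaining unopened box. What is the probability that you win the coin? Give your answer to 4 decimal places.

Your original box holds the coin with probability 1/4, so the other 3 collectively hold it with probability 3/4.
The host can always find 2 empty boxes to open, so the reveals don't change that 3/4; it is now spread over the 1 remaining unopened box.
P(win by switching) = (3/4) · (1/1) = 3/4 ≈ 0.7500.

0.7500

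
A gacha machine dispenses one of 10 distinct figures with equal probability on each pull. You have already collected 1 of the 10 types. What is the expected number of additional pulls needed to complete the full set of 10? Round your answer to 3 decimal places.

28.290

Starting from 1 distinct type, each trial gives a new one with probability (10−i)/10 when i types are held, so the wait for the next new type is 10/(10−i).
E = 10/9 + 10/8 + 10/7 + 10/6 + 10/5 + 10/4 + 10/3 + 10/2 + 10/1 = 7129/252 ≈ 28.290.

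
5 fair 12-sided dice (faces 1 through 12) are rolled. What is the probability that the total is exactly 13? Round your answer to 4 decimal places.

0.0020

There are 12^5 = 248832 equally likely outcomes.
The number of ordered 5-tuples from {1,…,12} summing to 13 is 495.
P(sum = 13) = 495/248832 = 55/27648 ≈ 0.0020.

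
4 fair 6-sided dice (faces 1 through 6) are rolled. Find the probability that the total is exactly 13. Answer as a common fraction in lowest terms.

35/324

There are 6^4 = 1296 equally likely outcomes.
The number of ordered 4-tuples from {1,…,6} summing to 13 is 140.
P(sum = 13) = 140/1296 = 35/324.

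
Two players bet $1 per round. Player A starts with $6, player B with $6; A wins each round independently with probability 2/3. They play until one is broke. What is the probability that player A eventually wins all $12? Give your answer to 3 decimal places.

0.985

Let r = q/p = (1/3)/(2/3) = 1/2. The recurrence P(i) = p·P(i+1) + q·P(i−1) with P(0)=0, P(12)=1 gives P(i) = (1 − r^i)/(1 − r^12).
P(6) = (1 − (1/2)^6) / (1 − (1/2)^12) = 64/65 ≈ 0.985.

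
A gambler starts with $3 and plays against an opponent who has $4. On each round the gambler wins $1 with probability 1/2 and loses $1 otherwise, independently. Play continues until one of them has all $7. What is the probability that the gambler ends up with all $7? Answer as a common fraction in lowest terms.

With a fair step, P(i) = ½P(i−1) + ½P(i+1) with P(0)=0, P(7)=1 has the linear solution P(i) = i/7.
P(3) = 3/7.

3/7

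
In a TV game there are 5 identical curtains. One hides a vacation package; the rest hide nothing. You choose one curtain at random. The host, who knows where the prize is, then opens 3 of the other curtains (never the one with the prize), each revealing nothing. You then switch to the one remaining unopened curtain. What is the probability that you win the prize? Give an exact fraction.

4/5

Your original curtain holds the prize with probability 1/5, so the other 4 collectively hold it with probability 4/5.
The host can always find 3 empty curtains to open, so the reveals don't change that 4/5; it is now spread over the 1 remaining unopened curtain.
P(win by switching) = (4/5) · (1/1) = 4/5.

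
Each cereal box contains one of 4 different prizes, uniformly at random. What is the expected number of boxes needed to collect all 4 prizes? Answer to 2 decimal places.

8.33

After i distinct types are collected, each trial gives a new one with probability (4−i)/4, so the expected wait for the next new type is 4/(4−i).
E = 4/4 + 4/3 + 4/2 + 4/1 = 25/3 ≈ 8.33.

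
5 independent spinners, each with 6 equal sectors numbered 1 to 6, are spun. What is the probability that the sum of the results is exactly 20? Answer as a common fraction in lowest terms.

There are 6^5 = 7776 equally likely outcomes.
The number of ordered 5-tuples from {1,…,6} summing to 20 is 651.
P(sum = 20) = 651/7776 = 217/2592.

217/2592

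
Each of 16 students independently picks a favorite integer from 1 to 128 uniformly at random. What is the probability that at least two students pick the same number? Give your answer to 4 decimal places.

It's easier to compute the probability that all 16 are distinct.
P(all distinct) = 128/128 · 127/128 · ··· · 113/128 ≈ 0.3761.
So the probability of at least one match is 1 − 0.3761 = 0.6239.

0.6239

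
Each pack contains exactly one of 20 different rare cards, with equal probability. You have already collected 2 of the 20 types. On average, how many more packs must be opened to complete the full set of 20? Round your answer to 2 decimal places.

69.90

Starting from 2 distinct types, each trial gives a new one with probability (20−i)/20 when i types are held, so the wait for the next new type is 20/(20−i).
E = 20/18 + 20/17 + 20/16 + 20/15 + 20/14 + 20/13 + 20/12 + 20/11 + 20/10 + 20/9 + 20/8 + 20/7 + 20/6 + 20/5 + 20/4 + 20/3 + 20/2 + 20/1 = 14274301/204204 ≈ 69.90.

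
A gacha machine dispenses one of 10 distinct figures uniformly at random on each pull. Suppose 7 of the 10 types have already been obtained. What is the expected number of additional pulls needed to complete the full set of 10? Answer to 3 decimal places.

Starting from 7 distinct types, each trial gives a new one with probability (10−i)/10 when i types are held, so the wait for the next new type is 10/(10−i).
E = 10/3 + 10/2 + 10/1 = 55/3 ≈ 18.333.

18.333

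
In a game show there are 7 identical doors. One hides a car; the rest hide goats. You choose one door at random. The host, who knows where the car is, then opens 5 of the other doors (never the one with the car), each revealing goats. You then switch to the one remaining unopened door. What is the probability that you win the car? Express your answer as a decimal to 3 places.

Your original door holds the car with probability 1/7, so the other 6 collectively hold it with probability 6/7.
The host can always find 5 empty doors to open, so the reveals don't change that 6/7; it is now spread over the 1 remaining unopened door.
P(win by switching) = (6/7) · (1/1) = 6/7 ≈ 0.857.

0.857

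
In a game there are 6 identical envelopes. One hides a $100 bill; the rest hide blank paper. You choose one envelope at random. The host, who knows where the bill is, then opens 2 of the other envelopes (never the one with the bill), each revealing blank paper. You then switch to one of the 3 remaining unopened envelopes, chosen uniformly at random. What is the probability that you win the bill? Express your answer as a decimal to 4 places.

0.2778

Your original envelope holds the bill with probability 1/6, so the other 5 collectively hold it with probability 5/6.
The host can always find 2 empty envelopes to open, so the reveals don't change that 5/6; it is now spread over the 3 remaining unopened envelopes.
P(win by switching) = (5/6) · (1/3) = 5/18 ≈ 0.2778.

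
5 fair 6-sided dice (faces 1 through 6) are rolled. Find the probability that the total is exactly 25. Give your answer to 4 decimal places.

There are 6^5 = 7776 equally likely outcomes.
The number of ordered 5-tuples from {1,…,6} summing to 25 is 126.
P(sum = 25) = 126/7776 = 7/432 ≈ 0.0162.

0.0162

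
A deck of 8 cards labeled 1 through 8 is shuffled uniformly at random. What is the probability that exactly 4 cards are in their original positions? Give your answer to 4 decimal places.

0.0156

Choose which 4 of the 8 are fixed: C(8,4) = 70 ways.
The remaining 4 must have no fixed point: D(4) = 9.
P = 70·9/40320 = 1/64 ≈ 0.0156.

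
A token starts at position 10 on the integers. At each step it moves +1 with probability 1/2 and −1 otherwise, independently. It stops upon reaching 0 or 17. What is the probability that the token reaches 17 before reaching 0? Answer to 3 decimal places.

0.588

With a fair step, P(i) = ½P(i−1) + ½P(i+1) with P(0)=0, P(17)=1 has the linear solution P(i) = i/17.
P(10) = 10/17 ≈ 0.588.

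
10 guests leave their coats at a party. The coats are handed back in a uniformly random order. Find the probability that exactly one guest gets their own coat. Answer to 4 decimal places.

0.3679

Choose which one is fixed: C(10,1) = 10 ways.
The remaining 9 must have no fixed point: D(9) = 133496.
P = 10·133496/3628800 = 16687/45360 ≈ 0.3679.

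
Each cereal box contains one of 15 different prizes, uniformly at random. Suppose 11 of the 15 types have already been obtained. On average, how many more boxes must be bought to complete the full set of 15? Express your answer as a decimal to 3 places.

31.250

Starting from 11 distinct types, each trial gives a new one with probability (15−i)/15 when i types are held, so the wait for the next new type is 15/(15−i).
E = 15/4 + 15/3 + 15/2 + 15/1 = 125/4 ≈ 31.250.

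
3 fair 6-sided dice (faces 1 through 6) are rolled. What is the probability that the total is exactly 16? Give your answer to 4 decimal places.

0.0278

There are 6^3 = 216 equally likely outcomes.
The number of ordered 3-tuples from {1,…,6} summing to 16 is 6.
P(sum = 16) = 6/216 = 1/36 ≈ 0.0278.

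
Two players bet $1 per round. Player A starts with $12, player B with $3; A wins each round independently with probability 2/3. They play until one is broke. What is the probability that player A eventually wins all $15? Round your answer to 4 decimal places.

0.9998

Let r = q/p = (1/3)/(2/3) = 1/2. The recurrence P(i) = p·P(i+1) + q·P(i−1) with P(0)=0, P(15)=1 gives P(i) = (1 − r^i)/(1 − r^15).
P(12) = (1 − (1/2)^12) / (1 − (1/2)^15) = 4680/4681 ≈ 0.9998.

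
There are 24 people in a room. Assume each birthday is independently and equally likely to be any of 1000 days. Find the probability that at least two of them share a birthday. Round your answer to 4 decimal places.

0.2428

It's easier to compute the probability that all 24 are distinct.
P(all distinct) = 1000/1000 · 999/1000 · ··· · 977/1000 ≈ 0.7572.
So the probability of at least one match is 1 − 0.7572 = 0.2428.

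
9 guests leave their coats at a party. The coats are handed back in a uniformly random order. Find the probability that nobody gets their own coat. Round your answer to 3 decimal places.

This is the derangement probability: permutations of 9 with no fixed point.
D(9) = 9! · (1 − 1/1! + 1/2! − ··· + (−1)^9/9!) = 133496.
P = 133496/362880 = 16687/45360 ≈ 0.368.

0.368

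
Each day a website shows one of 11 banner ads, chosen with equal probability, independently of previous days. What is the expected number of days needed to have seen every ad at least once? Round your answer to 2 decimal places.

After i distinct types are collected, each trial gives a new one with probability (11−i)/11, so the expected wait for the next new type is 11/(11−i).
E = 11/11 + 11/10 + 11/9 + 11/8 + 11/7 + 11/6 + 11/5 + 11/4 + 11/3 + 11/2 + 11/1 = 83711/2520 ≈ 33.22.

33.22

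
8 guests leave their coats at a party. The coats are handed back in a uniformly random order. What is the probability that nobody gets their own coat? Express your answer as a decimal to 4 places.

This is the derangement probability: permutations of 8 with no fixed point.
D(8) = 8! · (1 − 1/1! + 1/2! − ··· + (−1)^8/8!) = 14833.
P = 14833/40320 = 2119/5760 ≈ 0.3679.

0.3679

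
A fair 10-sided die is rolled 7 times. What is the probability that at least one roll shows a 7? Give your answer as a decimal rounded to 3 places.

P(no roll shows a 7) = (9/10)^7 ≈ 0.478.
P(at least one) = 1 − 0.478 = 0.522.

0.522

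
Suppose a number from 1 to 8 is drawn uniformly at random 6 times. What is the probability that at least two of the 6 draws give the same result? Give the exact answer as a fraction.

P(all 6 different) = 8/8 · 7/8 · ··· · 3/8 = 315/4096.
P(at least two equal) = 1 − 315/4096 = 3781/4096.

3781/4096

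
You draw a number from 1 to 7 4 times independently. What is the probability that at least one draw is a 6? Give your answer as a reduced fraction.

P(no draw is a 6) = (6/7)^4 = 1296/2401.
P(at least one) = 1 − 1296/2401 = 1105/2401.

1105/2401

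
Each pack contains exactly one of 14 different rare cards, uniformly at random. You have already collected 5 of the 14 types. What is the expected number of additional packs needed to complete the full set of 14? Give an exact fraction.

7129/180

Starting from 5 distinct types, each trial gives a new one with probability (14−i)/14 when i types are held, so the wait for the next new type is 14/(14−i).
E = 14/9 + 14/8 + 14/7 + 14/6 + 14/5 + 14/4 + 14/3 + 14/2 + 14/1 = 7129/180.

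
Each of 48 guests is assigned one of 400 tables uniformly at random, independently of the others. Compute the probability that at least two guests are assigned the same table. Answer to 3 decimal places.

It's easier to compute the probability that all 48 are distinct.
P(all distinct) = 400/400 · 399/400 · ··· · 353/400 ≈ 0.053.
So the probability of at least one match is 1 − 0.053 = 0.947.

0.947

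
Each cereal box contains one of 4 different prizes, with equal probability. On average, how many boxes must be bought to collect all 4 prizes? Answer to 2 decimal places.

After i distinct types are collected, each trial gives a new one with probability (4−i)/4, so the expected wait for the next new type is 4/(4−i).
E = 4/4 + 4/3 + 4/2 + 4/1 = 25/3 ≈ 8.33.

8.33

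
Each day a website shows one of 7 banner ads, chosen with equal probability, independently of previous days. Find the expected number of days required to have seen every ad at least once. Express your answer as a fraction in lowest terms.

After i distinct types are collected, each trial gives a new one with probability (7−i)/7, so the expected wait for the next new type is 7/(7−i).
E = 7/7 + 7/6 + 7/5 + 7/4 + 7/3 + 7/2 + 7/1 = 363/20.

363/20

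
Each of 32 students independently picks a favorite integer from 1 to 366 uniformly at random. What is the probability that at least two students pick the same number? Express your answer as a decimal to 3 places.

0.752

It's easier to compute the probability that all 32 are distinct.
P(all distinct) = 366/366 · 365/366 · ··· · 335/366 ≈ 0.248.
So the probability of at least one match is 1 − 0.248 = 0.752.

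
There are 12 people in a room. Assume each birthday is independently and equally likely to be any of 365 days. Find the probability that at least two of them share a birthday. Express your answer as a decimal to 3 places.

It's easier to compute the probability that all 12 are distinct.
P(all distinct) = 365/365 · 364/365 · ··· · 354/365 ≈ 0.833.
So the probability of at least one match is 1 − 0.833 = 0.167.

0.167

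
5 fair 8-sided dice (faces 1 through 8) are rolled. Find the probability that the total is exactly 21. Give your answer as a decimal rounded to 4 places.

0.0726

There are 8^5 = 32768 equally likely outcomes.
The number of ordered 5-tuples from {1,…,8} summing to 21 is 2380.
P(sum = 21) = 2380/32768 = 595/8192 ≈ 0.0726.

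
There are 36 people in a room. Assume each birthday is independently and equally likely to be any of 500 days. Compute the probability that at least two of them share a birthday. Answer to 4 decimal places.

It's easier to compute the probability that all 36 are distinct.
P(all distinct) = 500/500 · 499/500 · ··· · 465/500 ≈ 0.2750.
So the probability of at least one match is 1 − 0.2750 = 0.7250.

0.7250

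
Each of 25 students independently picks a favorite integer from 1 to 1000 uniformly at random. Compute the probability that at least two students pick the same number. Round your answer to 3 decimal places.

It's easier to compute the probability that all 25 are distinct.
P(all distinct) = 1000/1000 · 999/1000 · ··· · 976/1000 ≈ 0.739.
So the probability of at least one match is 1 − 0.739 = 0.261.

0.261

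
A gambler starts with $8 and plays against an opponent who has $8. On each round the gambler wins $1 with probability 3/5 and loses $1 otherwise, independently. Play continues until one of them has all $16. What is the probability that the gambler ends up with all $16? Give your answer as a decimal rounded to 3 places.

Let r = q/p = (2/5)/(3/5) = 2/3. The recurrence P(i) = p·P(i+1) + q·P(i−1) with P(0)=0, P(16)=1 gives P(i) = (1 − r^i)/(1 − r^16).
P(8) = (1 − (2/3)^8) / (1 − (2/3)^16) = 6561/6817 ≈ 0.962.

0.962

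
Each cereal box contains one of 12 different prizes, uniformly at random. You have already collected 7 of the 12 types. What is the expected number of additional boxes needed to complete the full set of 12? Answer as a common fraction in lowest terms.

Starting from 7 distinct types, each trial gives a new one with probability (12−i)/12 when i types are held, so the wait for the next new type is 12/(12−i).
E = 12/5 + 12/4 + 12/3 + 12/2 + 12/1 = 137/5.

137/5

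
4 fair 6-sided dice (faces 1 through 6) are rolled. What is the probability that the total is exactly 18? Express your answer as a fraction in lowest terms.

There are 6^4 = 1296 equally likely outcomes.
The number of ordered 4-tuples from {1,…,6} summing to 18 is 80.
P(sum = 18) = 80/1296 = 5/81.

5/81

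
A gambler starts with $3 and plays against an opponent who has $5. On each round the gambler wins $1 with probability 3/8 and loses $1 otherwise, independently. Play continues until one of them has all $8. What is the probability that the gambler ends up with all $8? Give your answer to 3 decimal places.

Let r = q/p = (5/8)/(3/8) = 5/3. The recurrence P(i) = p·P(i+1) + q·P(i−1) with P(0)=0, P(8)=1 gives P(i) = (1 − r^i)/(1 − r^8).
P(3) = (1 − (5/3)^3) / (1 − (5/3)^8) = 11907/192032 ≈ 0.062.

0.062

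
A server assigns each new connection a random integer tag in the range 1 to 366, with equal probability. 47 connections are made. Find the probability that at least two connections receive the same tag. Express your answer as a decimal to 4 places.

0.9544

It's easier to compute the probability that all 47 are distinct.
P(all distinct) = 366/366 · 365/366 · ··· · 320/366 ≈ 0.0456.
So the probability of at least one match is 1 − 0.0456 = 0.9544.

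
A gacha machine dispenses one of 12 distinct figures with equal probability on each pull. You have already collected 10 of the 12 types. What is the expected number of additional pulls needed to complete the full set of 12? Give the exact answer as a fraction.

18

Starting from 10 distinct types, each trial gives a new one with probability (12−i)/12 when i types are held, so the wait for the next new type is 12/(12−i).
E = 12/2 + 12/1 = 18.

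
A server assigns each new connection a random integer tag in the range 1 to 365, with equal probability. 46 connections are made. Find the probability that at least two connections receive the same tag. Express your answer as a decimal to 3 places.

0.948

It's easier to compute the probability that all 46 are distinct.
P(all distinct) = 365/365 · 364/365 · ··· · 320/365 ≈ 0.052.
So the probability of at least one match is 1 − 0.052 = 0.948.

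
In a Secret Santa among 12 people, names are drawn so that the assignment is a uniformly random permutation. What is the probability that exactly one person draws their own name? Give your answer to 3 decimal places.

Choose which one is fixed: C(12,1) = 12 ways.
The remaining 11 must have no fixed point: D(11) = 14684570.
P = 12·14684570/479001600 = 1468457/3991680 ≈ 0.368.

0.368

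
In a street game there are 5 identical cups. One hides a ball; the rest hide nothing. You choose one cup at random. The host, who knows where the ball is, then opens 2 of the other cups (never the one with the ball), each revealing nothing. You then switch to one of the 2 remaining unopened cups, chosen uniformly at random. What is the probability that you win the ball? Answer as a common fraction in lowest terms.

Your original cup holds the ball with probability 1/5, so the other 4 collectively hold it with probability 4/5.
The host can always find 2 empty cups to open, so the reveals don't change that 4/5; it is now spread over the 2 remaining unopened cups.
P(win by switching) = (4/5) · (1/2) = 2/5.

2/5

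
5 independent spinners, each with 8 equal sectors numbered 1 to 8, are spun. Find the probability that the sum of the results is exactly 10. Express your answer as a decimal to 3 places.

0.004

There are 8^5 = 32768 equally likely outcomes.
The number of ordered 5-tuples from {1,…,8} summing to 10 is 126.
P(sum = 10) = 126/32768 = 63/16384 ≈ 0.004.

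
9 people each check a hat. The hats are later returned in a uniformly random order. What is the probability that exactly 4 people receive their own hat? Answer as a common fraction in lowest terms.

11/720

Choose which 4 of the 9 are fixed: C(9,4) = 126 ways.
The remaining 5 must have no fixed point: D(5) = 44.
P = 126·44/362880 = 11/720.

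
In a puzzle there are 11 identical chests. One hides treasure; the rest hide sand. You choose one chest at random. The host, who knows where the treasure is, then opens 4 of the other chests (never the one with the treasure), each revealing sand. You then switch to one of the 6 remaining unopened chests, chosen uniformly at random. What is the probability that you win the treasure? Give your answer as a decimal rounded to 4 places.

Your original chest holds the treasure with probability 1/11, so the other 10 collectively hold it with probability 10/11.
The host can always find 4 empty chests to open, so the reveals don't change that 10/11; it is now spread over the 6 remaining unopened chests.
P(win by switching) = (10/11) · (1/6) = 5/33 ≈ 0.1515.

0.1515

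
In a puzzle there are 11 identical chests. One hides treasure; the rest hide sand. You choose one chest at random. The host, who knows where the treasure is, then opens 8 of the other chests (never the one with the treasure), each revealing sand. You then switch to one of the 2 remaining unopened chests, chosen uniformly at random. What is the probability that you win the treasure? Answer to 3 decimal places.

0.455

Your original chest holds the treasure with probability 1/11, so the other 10 collectively hold it with probability 10/11.
The host can always find 8 empty chests to open, so the reveals don't change that 10/11; it is now spread over the 2 remaining unopened chests.
P(win by switching) = (10/11) · (1/2) = 5/11 ≈ 0.455.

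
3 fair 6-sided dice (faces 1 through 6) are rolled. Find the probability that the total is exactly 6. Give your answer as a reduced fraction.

There are 6^3 = 216 equally likely outcomes.
The number of ordered 3-tuples from {1,…,6} summing to 6 is 10.
P(sum = 6) = 10/216 = 5/108.

5/108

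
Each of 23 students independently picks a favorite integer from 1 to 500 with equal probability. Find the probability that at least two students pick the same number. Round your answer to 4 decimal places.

It's easier to compute the probability that all 23 are distinct.
P(all distinct) = 500/500 · 499/500 · ··· · 478/500 ≈ 0.5982.
So the probability of at least one match is 1 − 0.5982 = 0.4018.

0.4018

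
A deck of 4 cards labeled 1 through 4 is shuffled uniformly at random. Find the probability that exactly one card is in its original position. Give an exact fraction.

1/3

Choose which one is fixed: C(4,1) = 4 ways.
The remaining 3 must have no fixed point: D(3) = 2.
P = 4·2/24 = 1/3.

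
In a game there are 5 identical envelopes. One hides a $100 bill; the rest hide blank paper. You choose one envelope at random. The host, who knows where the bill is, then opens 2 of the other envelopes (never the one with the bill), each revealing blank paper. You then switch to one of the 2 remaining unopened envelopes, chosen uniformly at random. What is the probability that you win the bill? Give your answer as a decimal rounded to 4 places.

0.4000

Your original envelope holds the bill with probability 1/5, so the other 4 collectively hold it with probability 4/5.
The host can always find 2 empty envelopes to open, so the reveals don't change that 4/5; it is now spread over the 2 remaining unopened envelopes.
P(win by switching) = (4/5) · (1/2) = 2/5 ≈ 0.4000.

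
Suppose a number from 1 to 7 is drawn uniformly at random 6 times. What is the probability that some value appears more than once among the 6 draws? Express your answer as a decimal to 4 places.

P(all 6 different) = 7/7 · 6/7 · ··· · 2/7 ≈ 0.0428.
P(at least two equal) = 1 − 0.0428 = 0.9572.

0.9572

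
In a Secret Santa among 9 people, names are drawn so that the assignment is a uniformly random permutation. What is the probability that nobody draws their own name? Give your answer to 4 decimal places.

This is the derangement probability: permutations of 9 with no fixed point.
D(9) = 9! · (1 − 1/1! + 1/2! − ··· + (−1)^9/9!) = 133496.
P = 133496/362880 = 16687/45360 ≈ 0.3679.

0.3679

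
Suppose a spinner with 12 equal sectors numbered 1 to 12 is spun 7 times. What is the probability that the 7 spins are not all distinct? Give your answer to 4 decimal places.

0.8886

P(all 7 different) = 12/12 · 11/12 · ··· · 6/12 ≈ 0.1114.
P(at least two equal) = 1 − 0.1114 = 0.8886.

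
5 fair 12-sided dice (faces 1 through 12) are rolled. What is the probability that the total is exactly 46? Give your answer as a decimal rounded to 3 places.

There are 12^5 = 248832 equally likely outcomes.
The number of ordered 5-tuples from {1,…,12} summing to 46 is 2985.
P(sum = 46) = 2985/248832 = 995/82944 ≈ 0.012.

0.012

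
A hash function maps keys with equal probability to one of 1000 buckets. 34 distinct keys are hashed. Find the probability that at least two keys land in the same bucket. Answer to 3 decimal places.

It's easier to compute the probability that all 34 are distinct.
P(all distinct) = 1000/1000 · 999/1000 · ··· · 967/1000 ≈ 0.567.
So the probability of at least one match is 1 − 0.567 = 0.433.

0.433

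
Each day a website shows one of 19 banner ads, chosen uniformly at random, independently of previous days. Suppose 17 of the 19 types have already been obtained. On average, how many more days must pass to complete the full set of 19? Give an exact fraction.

Starting from 17 distinct types, each trial gives a new one with probability (19−i)/19 when i types are held, so the wait for the next new type is 19/(19−i).
E = 19/2 + 19/1 = 57/2.

57/2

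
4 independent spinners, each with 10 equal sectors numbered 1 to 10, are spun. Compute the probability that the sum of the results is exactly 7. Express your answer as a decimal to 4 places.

There are 10^4 = 10000 equally likely outcomes.
The number of ordered 4-tuples from {1,…,10} summing to 7 is 20.
P(sum = 7) = 20/10000 = 1/500 ≈ 0.0020.

0.0020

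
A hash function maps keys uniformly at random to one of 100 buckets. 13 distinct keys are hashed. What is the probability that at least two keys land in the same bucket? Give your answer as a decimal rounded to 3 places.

It's easier to compute the probability that all 13 are distinct.
P(all distinct) = 100/100 · 99/100 · ··· · 88/100 ≈ 0.443.
So the probability of at least one match is 1 − 0.443 = 0.557.

0.557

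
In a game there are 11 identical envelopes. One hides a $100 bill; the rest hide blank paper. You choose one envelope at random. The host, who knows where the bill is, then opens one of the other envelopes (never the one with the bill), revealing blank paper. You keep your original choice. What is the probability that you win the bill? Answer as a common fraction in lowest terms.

The host can always open an empty envelope regardless of your choice, so this gives no information about your original envelope.
P(win by staying) = 1/11.

1/11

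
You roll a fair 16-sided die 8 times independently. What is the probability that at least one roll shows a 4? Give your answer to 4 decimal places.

0.4033

P(no roll shows a 4) = (15/16)^8 ≈ 0.5967.
P(at least one) = 1 − 0.5967 = 0.4033.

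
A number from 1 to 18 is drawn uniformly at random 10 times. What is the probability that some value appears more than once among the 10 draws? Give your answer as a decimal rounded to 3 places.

0.956

P(all 10 different) = 18/18 · 17/18 · ··· · 9/18 ≈ 0.044.
P(at least two equal) = 1 − 0.044 = 0.956.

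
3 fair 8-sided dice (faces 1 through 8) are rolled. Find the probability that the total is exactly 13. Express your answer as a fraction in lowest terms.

3/32

There are 8^3 = 512 equally likely outcomes.
The number of ordered 3-tuples from {1,…,8} summing to 13 is 48.
P(sum = 13) = 48/512 = 3/32.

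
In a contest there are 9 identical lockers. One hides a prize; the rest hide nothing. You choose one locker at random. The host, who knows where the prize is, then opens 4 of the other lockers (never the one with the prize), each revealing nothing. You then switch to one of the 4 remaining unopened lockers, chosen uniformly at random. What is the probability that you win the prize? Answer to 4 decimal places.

Your original locker holds the prize with probability 1/9, so the other 8 collectively hold it with probability 8/9.
The host can always find 4 empty lockers to open, so the reveals don't change that 8/9; it is now spread over the 4 remaining unopened lockers.
P(win by switching) = (8/9) · (1/4) = 2/9 ≈ 0.2222.

0.2222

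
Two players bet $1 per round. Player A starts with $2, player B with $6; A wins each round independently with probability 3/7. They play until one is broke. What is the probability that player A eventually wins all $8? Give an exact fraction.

729/8425

Let r = q/p = (4/7)/(3/7) = 4/3. The recurrence P(i) = p·P(i+1) + q·P(i−1) with P(0)=0, P(8)=1 gives P(i) = (1 − r^i)/(1 − r^8).
P(2) = (1 − (4/3)^2) / (1 − (4/3)^8) = 729/8425.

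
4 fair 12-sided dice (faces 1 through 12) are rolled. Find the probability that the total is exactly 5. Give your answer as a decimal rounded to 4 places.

There are 12^4 = 20736 equally likely outcomes.
The number of ordered 4-tuples from {1,…,12} summing to 5 is 4.
P(sum = 5) = 4/20736 = 1/5184 ≈ 0.0002.

0.0002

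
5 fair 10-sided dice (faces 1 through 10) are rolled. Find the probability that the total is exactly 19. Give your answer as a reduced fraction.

271/10000

There are 10^5 = 100000 equally likely outcomes.
The number of ordered 5-tuples from {1,…,10} summing to 19 is 2710.
P(sum = 19) = 2710/100000 = 271/10000.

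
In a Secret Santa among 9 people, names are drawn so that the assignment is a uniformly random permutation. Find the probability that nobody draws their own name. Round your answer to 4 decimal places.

This is the derangement probability: permutations of 9 with no fixed point.
D(9) = 9! · (1 − 1/1! + 1/2! − ··· + (−1)^9/9!) = 133496.
P = 133496/362880 = 16687/45360 ≈ 0.3679.

0.3679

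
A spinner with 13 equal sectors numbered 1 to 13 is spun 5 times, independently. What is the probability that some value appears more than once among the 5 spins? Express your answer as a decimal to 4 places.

0.5840

P(all 5 different) = 13/13 · 12/13 · ··· · 9/13 ≈ 0.4160.
P(at least two equal) = 1 − 0.4160 = 0.5840.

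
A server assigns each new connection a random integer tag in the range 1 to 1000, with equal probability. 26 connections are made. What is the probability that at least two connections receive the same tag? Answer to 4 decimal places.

It's easier to compute the probability that all 26 are distinct.
P(all distinct) = 1000/1000 · 999/1000 · ··· · 975/1000 ≈ 0.7205.
So the probability of at least one match is 1 − 0.7205 = 0.2795.

0.2795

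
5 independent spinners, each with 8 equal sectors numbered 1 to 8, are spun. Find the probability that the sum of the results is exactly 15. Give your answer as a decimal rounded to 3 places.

There are 8^5 = 32768 equally likely outcomes.
The number of ordered 5-tuples from {1,…,8} summing to 15 is 926.
P(sum = 15) = 926/32768 = 463/16384 ≈ 0.028.

0.028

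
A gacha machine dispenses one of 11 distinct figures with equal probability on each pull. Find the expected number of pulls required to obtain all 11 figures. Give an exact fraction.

After i distinct types are collected, each trial gives a new one with probability (11−i)/11, so the expected wait for the next new type is 11/(11−i).
E = 11/11 + 11/10 + 11/9 + 11/8 + 11/7 + 11/6 + 11/5 + 11/4 + 11/3 + 11/2 + 11/1 = 83711/2520.

83711/2520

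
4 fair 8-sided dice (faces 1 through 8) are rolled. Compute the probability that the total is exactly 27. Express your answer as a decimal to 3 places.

0.014

There are 8^4 = 4096 equally likely outcomes.
The number of ordered 4-tuples from {1,…,8} summing to 27 is 56.
P(sum = 27) = 56/4096 = 7/512 ≈ 0.014.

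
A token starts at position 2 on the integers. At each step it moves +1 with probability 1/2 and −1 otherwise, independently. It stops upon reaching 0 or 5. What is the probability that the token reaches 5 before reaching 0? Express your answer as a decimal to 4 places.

With a fair step, P(i) = ½P(i−1) + ½P(i+1) with P(0)=0, P(5)=1 has the linear solution P(i) = i/5.
P(2) = 2/5 ≈ 0.4000.

0.4000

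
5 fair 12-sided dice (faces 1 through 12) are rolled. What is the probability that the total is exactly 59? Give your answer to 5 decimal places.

0.00002

There are 12^5 = 248832 equally likely outcomes.
The number of ordered 5-tuples from {1,…,12} summing to 59 is 5.
P(sum = 59) = 5/248832 ≈ 0.00002.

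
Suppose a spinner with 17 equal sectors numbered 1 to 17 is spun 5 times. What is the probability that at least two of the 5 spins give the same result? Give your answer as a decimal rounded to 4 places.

P(all 5 different) = 17/17 · 16/17 · ··· · 13/17 ≈ 0.5230.
P(at least two equal) = 1 − 0.5230 = 0.4770.

0.4770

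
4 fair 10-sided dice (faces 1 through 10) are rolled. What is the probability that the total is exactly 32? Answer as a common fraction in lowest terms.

33/2000

There are 10^4 = 10000 equally likely outcomes.
The number of ordered 4-tuples from {1,…,10} summing to 32 is 165.
P(sum = 32) = 165/10000 = 33/2000.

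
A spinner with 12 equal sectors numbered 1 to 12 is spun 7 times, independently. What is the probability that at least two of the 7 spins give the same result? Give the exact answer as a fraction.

3071/3456

P(all 7 different) = 12/12 · 11/12 · ··· · 6/12 = 385/3456.
P(at least two equal) = 1 − 385/3456 = 3071/3456.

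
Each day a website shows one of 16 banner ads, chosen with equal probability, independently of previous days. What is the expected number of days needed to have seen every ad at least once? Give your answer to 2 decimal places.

54.09

After i distinct types are collected, each trial gives a new one with probability (16−i)/16, so the expected wait for the next new type is 16/(16−i).
E = 16/16 + 16/15 + 16/14 + 16/13 + 16/12 + 16/11 + 16/10 + 16/9 + 16/8 + 16/7 + 16/6 + 16/5 + 16/4 + 16/3 + 16/2 + 16/1 = 2436559/45045 ≈ 54.09.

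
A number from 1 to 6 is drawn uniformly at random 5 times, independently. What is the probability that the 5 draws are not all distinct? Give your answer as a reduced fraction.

49/54

P(all 5 different) = 6/6 · 5/6 · ··· · 2/6 = 5/54.
P(at least two equal) = 1 − 5/54 = 49/54.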